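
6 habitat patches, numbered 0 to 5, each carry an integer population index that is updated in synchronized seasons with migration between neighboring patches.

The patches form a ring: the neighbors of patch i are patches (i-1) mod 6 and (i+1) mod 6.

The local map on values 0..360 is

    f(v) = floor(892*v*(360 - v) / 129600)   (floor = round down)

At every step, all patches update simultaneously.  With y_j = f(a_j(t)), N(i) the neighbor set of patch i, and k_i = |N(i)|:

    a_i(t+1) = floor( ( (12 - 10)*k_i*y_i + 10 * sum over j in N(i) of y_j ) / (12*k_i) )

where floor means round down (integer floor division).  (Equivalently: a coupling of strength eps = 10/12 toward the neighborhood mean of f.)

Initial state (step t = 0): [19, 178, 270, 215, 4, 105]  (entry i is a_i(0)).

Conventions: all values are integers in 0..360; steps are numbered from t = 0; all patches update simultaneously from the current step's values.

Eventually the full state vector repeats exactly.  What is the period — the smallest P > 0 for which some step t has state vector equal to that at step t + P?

Answer: 2
Key observation: The state at step 5, [215, 215, 215, 215, 215, 215], reappears at step 7 — and no state repeats earlier — so the cycle the system enters has period 2.

Derivation:
t=0: [19, 178, 270, 215, 4, 105]
t=1: [176, 124, 209, 109, 167, 52]
t=2: [166, 216, 198, 213, 161, 202]
t=3: [217, 219, 215, 219, 217, 220]
t=4: [211, 213, 212, 213, 211, 212]
t=5: [215, 215, 215, 215, 215, 215]
t=6: [214, 214, 214, 214, 214, 214]
t=7: [215, 215, 215, 215, 215, 215]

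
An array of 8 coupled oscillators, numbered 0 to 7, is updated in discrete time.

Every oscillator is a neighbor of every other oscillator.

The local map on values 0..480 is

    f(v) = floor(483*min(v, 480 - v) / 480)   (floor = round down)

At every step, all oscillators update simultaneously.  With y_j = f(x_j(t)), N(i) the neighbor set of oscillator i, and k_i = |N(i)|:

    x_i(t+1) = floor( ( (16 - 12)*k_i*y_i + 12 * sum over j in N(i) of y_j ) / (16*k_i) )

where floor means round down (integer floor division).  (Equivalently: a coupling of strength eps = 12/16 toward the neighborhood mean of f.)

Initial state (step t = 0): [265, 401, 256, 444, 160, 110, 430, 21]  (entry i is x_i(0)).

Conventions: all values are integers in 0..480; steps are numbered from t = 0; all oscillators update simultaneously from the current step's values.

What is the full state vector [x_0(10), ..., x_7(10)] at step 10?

Simulating step by step:
t=0: [265, 401, 256, 444, 160, 110, 430, 21]
t=1: [127, 107, 128, 101, 119, 111, 103, 99]
t=2: [114, 111, 114, 110, 112, 111, 110, 110]
t=3: [111, 111, 111, 111, 111, 111, 111, 111]
t=4: [111, 111, 111, 111, 111, 111, 111, 111]
t=5: [111, 111, 111, 111, 111, 111, 111, 111]
t=6: [111, 111, 111, 111, 111, 111, 111, 111]
t=7: [111, 111, 111, 111, 111, 111, 111, 111]
t=8: [111, 111, 111, 111, 111, 111, 111, 111]
t=9: [111, 111, 111, 111, 111, 111, 111, 111]
t=10: [111, 111, 111, 111, 111, 111, 111, 111]

Answer: [111, 111, 111, 111, 111, 111, 111, 111]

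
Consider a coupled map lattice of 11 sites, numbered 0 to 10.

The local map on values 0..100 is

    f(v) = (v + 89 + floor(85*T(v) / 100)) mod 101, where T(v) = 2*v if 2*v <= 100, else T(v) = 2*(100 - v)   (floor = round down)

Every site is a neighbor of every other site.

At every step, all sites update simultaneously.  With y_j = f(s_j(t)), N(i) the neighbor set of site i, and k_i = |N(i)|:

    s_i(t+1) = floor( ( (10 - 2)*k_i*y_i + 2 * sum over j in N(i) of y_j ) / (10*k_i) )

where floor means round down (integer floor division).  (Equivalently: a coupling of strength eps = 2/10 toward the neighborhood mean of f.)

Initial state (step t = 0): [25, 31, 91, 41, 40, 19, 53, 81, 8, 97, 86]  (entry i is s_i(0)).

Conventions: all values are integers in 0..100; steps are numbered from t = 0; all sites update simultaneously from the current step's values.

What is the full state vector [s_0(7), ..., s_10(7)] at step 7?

Simulating step by step:
t=0: [25, 31, 91, 41, 40, 19, 53, 81, 8, 97, 86]
t=1: [56, 68, 86, 89, 88, 43, 28, 13, 20, 83, 89]
t=2: [26, 19, 88, 86, 87, 15, 61, 30, 45, 90, 86]
t=3: [59, 44, 88, 89, 89, 35, 24, 67, 20, 88, 89]
t=4: [25, 17, 88, 87, 87, 77, 54, 21, 46, 88, 87]
t=5: [55, 38, 87, 88, 88, 15, 27, 47, 21, 87, 88]
t=6: [28, 84, 90, 89, 89, 36, 61, 24, 49, 90, 89]
t=7: [65, 93, 90, 90, 90, 82, 27, 56, 30, 90, 90]

Answer: [65, 93, 90, 90, 90, 82, 27, 56, 30, 90, 90]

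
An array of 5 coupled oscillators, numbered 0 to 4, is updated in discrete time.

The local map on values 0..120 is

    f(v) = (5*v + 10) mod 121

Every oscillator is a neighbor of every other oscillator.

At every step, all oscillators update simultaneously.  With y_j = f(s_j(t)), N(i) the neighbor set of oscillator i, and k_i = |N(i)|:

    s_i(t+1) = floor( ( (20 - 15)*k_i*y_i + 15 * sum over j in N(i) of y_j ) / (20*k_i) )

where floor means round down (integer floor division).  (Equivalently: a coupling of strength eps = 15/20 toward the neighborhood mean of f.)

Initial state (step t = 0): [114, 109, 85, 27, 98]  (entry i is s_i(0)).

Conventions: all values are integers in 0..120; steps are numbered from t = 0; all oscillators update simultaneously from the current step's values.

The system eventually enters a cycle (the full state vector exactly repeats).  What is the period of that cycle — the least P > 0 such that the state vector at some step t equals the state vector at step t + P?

Answer: 5
Key observation: The state at step 9, [42, 42, 42, 41, 41], reappears at step 14 — and no state repeats earlier — so the cycle the system enters has period 5.

Derivation:
t=0: [114, 109, 85, 27, 98]
t=1: [58, 56, 56, 53, 53]
t=2: [44, 44, 44, 43, 43]
t=3: [107, 107, 107, 106, 106]
t=4: [59, 59, 59, 58, 58]
t=5: [61, 61, 61, 60, 60]
t=6: [71, 71, 71, 70, 70]
t=7: [45, 45, 45, 52, 52]
t=8: [81, 81, 81, 76, 76]
t=9: [42, 42, 42, 41, 41]
t=10: [97, 97, 97, 96, 96]
t=11: [9, 9, 9, 8, 8]
t=12: [53, 53, 53, 52, 52]
t=13: [31, 31, 31, 30, 30]
t=14: [42, 42, 42, 41, 41]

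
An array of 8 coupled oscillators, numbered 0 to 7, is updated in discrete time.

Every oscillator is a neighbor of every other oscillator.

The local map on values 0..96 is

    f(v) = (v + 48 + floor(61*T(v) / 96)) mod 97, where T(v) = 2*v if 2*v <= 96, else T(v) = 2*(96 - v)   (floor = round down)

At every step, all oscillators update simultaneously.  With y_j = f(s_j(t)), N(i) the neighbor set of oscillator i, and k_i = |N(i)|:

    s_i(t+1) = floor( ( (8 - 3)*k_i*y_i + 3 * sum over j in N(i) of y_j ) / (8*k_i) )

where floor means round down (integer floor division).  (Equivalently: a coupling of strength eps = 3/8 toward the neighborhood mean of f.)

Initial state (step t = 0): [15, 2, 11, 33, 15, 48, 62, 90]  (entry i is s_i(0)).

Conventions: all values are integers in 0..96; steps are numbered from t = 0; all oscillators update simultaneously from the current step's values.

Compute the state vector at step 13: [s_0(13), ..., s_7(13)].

Simulating step by step:
t=0: [15, 2, 11, 33, 15, 48, 62, 90]
t=1: [72, 55, 66, 39, 72, 59, 57, 52]
t=2: [53, 56, 54, 45, 53, 55, 55, 56]
t=3: [57, 57, 57, 54, 57, 57, 57, 57]
t=4: [57, 57, 57, 57, 57, 57, 57, 57]
t=5: [57, 57, 57, 57, 57, 57, 57, 57]
t=6: [57, 57, 57, 57, 57, 57, 57, 57]
t=7: [57, 57, 57, 57, 57, 57, 57, 57]
t=8: [57, 57, 57, 57, 57, 57, 57, 57]
t=9: [57, 57, 57, 57, 57, 57, 57, 57]
t=10: [57, 57, 57, 57, 57, 57, 57, 57]
t=11: [57, 57, 57, 57, 57, 57, 57, 57]
t=12: [57, 57, 57, 57, 57, 57, 57, 57]
t=13: [57, 57, 57, 57, 57, 57, 57, 57]

Answer: [57, 57, 57, 57, 57, 57, 57, 57]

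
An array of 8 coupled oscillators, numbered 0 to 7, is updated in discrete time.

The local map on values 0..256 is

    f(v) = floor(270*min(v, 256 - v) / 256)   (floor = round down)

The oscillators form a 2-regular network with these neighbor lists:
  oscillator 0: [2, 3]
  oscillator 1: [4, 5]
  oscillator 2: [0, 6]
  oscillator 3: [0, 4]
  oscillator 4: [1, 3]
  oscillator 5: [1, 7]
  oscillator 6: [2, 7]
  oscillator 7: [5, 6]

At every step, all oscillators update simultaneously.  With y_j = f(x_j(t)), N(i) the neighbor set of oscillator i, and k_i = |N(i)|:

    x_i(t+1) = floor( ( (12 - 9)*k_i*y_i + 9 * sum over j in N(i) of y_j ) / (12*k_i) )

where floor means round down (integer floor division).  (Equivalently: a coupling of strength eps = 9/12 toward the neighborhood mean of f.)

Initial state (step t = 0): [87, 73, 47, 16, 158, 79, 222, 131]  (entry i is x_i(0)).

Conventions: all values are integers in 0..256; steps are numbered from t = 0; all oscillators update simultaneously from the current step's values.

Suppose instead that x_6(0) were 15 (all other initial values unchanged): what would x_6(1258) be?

Answer: x_6(1258) = 133
Key observation: The state at step 15, [128, 130, 128, 129, 129, 130, 129, 129], reappears at step 17: the system is in a cycle of period 2 from step 15 on.  Therefore the state at step 1258 equals the state at step 15 + ((1258 - 15) mod 2) = 16, which is [134, 132, 134, 133, 132, 132, 133, 132].

Derivation:
t=0: [87, 73, 47, 16, 158, 79, 15, 131]
t=1: [47, 88, 52, 76, 60, 98, 71, 69]
t=2: [62, 85, 59, 62, 80, 87, 65, 84]
t=3: [63, 87, 65, 72, 78, 89, 73, 81]
t=4: [70, 88, 70, 74, 82, 89, 76, 84]
t=5: [74, 90, 75, 79, 85, 90, 80, 86]
t=6: [80, 92, 80, 83, 88, 92, 84, 89]
t=7: [85, 95, 85, 87, 92, 95, 88, 92]
t=8: [89, 98, 90, 92, 95, 98, 92, 96]
t=9: [94, 101, 94, 96, 100, 102, 97, 100]
t=10: [99, 106, 100, 101, 103, 105, 102, 104]
t=11: [105, 109, 105, 106, 108, 110, 107, 108]
t=12: [110, 114, 110, 111, 112, 114, 111, 113]
t=13: [116, 119, 116, 117, 118, 119, 117, 118]
t=14: [122, 124, 122, 123, 124, 124, 123, 124]
t=15: [128, 130, 128, 129, 129, 130, 129, 129]
t=16: [134, 132, 134, 133, 132, 132, 133, 132]
t=17: [128, 130, 128, 129, 129, 130, 129, 129]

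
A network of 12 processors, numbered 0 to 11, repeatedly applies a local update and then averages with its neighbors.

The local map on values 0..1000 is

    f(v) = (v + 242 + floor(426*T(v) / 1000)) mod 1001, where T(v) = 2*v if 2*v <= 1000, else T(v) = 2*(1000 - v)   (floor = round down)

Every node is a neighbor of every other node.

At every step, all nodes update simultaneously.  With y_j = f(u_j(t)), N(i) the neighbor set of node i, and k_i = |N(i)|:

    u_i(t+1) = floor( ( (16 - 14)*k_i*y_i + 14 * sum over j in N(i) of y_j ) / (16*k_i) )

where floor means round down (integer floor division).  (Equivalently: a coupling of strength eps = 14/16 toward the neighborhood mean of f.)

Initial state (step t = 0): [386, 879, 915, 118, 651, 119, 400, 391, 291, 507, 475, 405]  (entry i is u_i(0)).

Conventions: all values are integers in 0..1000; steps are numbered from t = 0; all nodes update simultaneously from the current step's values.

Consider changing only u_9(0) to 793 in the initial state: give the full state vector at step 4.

Answer: [176, 176, 176, 176, 176, 176, 176, 176, 176, 176, 176, 176]
Key observation: This trace re-runs the system from the modified initial state.

Derivation:
t=0: [386, 879, 915, 118, 651, 119, 400, 391, 291, 793, 475, 405]
t=1: [565, 532, 532, 543, 531, 543, 567, 566, 557, 532, 527, 567]
t=2: [173, 173, 173, 173, 173, 173, 173, 173, 173, 173, 173, 173]
t=3: [562, 562, 562, 562, 562, 562, 562, 562, 562, 562, 562, 562]
t=4: [176, 176, 176, 176, 176, 176, 176, 176, 176, 176, 176, 176]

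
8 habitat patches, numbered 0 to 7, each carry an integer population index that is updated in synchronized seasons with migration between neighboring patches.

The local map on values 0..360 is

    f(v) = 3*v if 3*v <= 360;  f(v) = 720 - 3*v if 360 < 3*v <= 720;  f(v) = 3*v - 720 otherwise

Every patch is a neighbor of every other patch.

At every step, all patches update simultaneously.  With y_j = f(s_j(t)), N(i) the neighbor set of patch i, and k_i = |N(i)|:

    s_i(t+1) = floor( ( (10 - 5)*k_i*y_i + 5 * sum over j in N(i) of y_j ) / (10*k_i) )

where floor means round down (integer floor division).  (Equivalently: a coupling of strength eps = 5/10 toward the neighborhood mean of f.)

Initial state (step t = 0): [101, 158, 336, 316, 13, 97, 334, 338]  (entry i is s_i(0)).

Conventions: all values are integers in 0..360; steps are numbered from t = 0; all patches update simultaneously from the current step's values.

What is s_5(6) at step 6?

Answer: s_5(6) = 145

Derivation:
t=0: [101, 158, 336, 316, 13, 97, 334, 338]
t=1: [270, 246, 264, 238, 157, 265, 261, 266]
t=2: [85, 54, 77, 49, 153, 78, 73, 79]
t=3: [234, 194, 223, 187, 236, 225, 218, 226]
t=4: [45, 97, 59, 106, 43, 57, 66, 55]
t=5: [171, 237, 189, 249, 168, 186, 198, 183]
t=6: [165, 80, 142, 88, 169, 145, 130, 149]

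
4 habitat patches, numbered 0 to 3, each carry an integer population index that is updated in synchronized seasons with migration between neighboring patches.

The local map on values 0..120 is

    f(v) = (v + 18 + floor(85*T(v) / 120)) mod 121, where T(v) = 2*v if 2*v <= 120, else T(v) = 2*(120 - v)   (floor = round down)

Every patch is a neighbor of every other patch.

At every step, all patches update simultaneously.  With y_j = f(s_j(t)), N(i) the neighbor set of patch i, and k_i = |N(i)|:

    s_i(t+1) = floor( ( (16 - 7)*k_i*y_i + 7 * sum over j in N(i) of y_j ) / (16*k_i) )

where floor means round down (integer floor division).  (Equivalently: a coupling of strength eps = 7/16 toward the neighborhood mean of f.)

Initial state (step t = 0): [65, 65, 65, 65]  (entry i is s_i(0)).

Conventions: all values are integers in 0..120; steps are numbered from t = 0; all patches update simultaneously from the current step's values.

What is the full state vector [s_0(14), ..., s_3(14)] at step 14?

Simulating step by step:
t=0: [65, 65, 65, 65]
t=1: [39, 39, 39, 39]
t=2: [112, 112, 112, 112]
t=3: [20, 20, 20, 20]
t=4: [66, 66, 66, 66]
t=5: [39, 39, 39, 39]
t=6: [112, 112, 112, 112]
t=7: [20, 20, 20, 20]
t=8: [66, 66, 66, 66]
t=9: [39, 39, 39, 39]
t=10: [112, 112, 112, 112]
t=11: [20, 20, 20, 20]
t=12: [66, 66, 66, 66]
t=13: [39, 39, 39, 39]
t=14: [112, 112, 112, 112]

Answer: [112, 112, 112, 112]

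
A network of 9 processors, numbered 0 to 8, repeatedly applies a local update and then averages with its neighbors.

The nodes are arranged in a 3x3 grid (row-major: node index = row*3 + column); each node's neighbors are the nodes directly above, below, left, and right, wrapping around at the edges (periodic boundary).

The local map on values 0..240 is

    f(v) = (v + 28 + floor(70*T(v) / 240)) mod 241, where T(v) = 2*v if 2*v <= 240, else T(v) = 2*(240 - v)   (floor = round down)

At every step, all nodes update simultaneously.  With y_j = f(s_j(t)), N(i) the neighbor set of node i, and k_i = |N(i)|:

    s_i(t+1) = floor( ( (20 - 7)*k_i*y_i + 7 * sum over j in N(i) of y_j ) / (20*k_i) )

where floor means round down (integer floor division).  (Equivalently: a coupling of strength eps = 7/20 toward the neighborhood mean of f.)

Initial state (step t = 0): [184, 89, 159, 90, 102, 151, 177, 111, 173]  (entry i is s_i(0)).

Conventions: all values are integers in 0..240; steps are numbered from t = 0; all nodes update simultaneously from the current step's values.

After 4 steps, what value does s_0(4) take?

Simulating step by step:
t=0: [184, 89, 159, 90, 102, 151, 177, 111, 173]
t=1: [52, 164, 208, 147, 190, 222, 53, 184, 214]
t=2: [123, 164, 41, 170, 46, 35, 103, 34, 23]
t=3: [208, 196, 112, 206, 120, 97, 176, 104, 80]
t=4: [28, 60, 164, 43, 176, 169, 32, 158, 150]

Answer: s_0(4) = 28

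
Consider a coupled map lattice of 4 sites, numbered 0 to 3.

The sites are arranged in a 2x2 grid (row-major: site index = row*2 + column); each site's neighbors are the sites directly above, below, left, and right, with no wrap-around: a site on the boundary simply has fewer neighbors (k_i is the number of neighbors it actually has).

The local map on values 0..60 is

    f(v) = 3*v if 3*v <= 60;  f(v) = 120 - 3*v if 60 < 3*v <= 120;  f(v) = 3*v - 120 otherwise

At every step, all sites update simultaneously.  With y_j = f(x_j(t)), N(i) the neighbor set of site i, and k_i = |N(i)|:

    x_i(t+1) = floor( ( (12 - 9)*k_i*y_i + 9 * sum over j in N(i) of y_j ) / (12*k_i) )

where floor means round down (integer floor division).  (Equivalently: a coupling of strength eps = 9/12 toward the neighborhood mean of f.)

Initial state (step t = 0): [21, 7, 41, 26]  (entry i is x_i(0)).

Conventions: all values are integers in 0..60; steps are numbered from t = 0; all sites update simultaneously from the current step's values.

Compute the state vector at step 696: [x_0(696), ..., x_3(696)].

Simulating step by step:
t=0: [21, 7, 41, 26]
t=1: [23, 42, 37, 19]
t=2: [18, 42, 42, 19]
t=3: [18, 43, 43, 18]
t=4: [20, 42, 42, 20]
t=5: [19, 46, 46, 19]
t=6: [27, 47, 47, 27]
t=7: [25, 34, 34, 25]
t=8: [24, 38, 38, 24]
t=9: [16, 37, 37, 16]
t=10: [18, 38, 38, 18]
t=11: [18, 42, 42, 18]
t=12: [18, 42, 42, 18]

Answer: [18, 42, 42, 18]
Key observation: The state at step 11, [18, 42, 42, 18], reappears at step 12: the system is in a cycle of period 1 from step 11 on.  Therefore the state at step 696 equals the state at step 11 + ((696 - 11) mod 1) = 11, which is [18, 42, 42, 18].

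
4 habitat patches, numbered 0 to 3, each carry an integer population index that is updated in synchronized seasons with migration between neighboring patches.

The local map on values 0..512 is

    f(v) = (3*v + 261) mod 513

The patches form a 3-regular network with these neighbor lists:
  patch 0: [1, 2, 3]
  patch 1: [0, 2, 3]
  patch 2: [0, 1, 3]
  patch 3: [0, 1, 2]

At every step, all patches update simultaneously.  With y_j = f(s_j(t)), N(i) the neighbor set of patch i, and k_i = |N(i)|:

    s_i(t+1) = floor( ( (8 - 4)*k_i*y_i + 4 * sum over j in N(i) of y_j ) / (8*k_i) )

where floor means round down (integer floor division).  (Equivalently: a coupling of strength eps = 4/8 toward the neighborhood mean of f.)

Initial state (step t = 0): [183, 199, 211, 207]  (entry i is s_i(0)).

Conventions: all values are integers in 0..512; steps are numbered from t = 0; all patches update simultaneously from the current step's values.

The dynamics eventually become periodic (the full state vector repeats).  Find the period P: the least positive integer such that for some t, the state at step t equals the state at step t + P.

Simulating step by step:
t=0: [183, 199, 211, 207]
t=1: [331, 347, 359, 355]
t=2: [262, 278, 290, 286]
t=3: [55, 71, 83, 79]
t=4: [460, 476, 488, 484]
t=5: [136, 152, 164, 160]
t=6: [190, 206, 218, 214]
t=7: [352, 368, 380, 376]
t=8: [325, 341, 353, 349]
t=9: [244, 260, 272, 268]
t=10: [257, 102, 114, 110]
t=11: [40, 56, 68, 64]
t=12: [415, 431, 443, 439]
t=13: [257, 102, 114, 110]

Answer: 3
Key observation: The state at step 10, [257, 102, 114, 110], reappears at step 13 — and no state repeats earlier — so the cycle the system enters has period 3.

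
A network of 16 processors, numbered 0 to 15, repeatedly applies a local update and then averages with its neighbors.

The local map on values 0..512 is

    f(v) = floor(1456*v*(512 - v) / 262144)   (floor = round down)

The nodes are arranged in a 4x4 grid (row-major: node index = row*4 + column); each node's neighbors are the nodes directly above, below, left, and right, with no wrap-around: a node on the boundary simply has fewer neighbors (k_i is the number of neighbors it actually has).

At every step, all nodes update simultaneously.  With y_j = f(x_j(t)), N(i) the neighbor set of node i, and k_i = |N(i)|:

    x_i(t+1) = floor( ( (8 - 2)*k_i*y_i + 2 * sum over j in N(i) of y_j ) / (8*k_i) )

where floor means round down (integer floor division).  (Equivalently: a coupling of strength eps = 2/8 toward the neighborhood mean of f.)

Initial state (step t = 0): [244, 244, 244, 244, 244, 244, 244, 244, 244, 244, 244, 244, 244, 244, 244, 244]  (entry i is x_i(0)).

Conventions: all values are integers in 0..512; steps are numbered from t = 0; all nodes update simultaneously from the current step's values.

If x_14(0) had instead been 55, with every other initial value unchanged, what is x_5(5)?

Simulating step by step:
t=0: [244, 244, 244, 244, 244, 244, 244, 244, 244, 244, 244, 244, 244, 244, 55, 244]
t=1: [363, 363, 363, 363, 363, 363, 363, 363, 363, 363, 349, 363, 363, 344, 195, 335]
t=2: [300, 300, 300, 300, 300, 300, 300, 300, 300, 302, 313, 303, 302, 318, 337, 327]
t=3: [353, 353, 353, 353, 353, 352, 352, 352, 352, 351, 345, 349, 350, 342, 330, 336]
t=4: [311, 311, 311, 311, 311, 311, 312, 312, 312, 313, 319, 316, 314, 321, 330, 327]
t=5: [347, 347, 346, 346, 346, 346, 345, 345, 345, 344, 341, 343, 344, 340, 334, 336]

Answer: x_5(5) = 346
Key observation: This trace re-runs the system from the modified initial state.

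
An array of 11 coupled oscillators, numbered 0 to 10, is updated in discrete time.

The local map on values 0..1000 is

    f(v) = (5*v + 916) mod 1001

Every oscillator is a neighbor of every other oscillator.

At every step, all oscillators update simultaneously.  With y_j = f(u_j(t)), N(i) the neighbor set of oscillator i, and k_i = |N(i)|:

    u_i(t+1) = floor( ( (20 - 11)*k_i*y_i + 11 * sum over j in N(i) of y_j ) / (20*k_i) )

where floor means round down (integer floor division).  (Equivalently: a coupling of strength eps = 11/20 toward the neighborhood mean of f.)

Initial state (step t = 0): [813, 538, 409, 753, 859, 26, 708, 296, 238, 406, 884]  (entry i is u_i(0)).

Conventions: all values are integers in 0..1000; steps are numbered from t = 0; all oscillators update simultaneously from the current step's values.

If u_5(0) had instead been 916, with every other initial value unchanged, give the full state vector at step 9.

Answer: [612, 416, 643, 628, 705, 720, 643, 456, 370, 503, 341]
Key observation: This trace re-runs the system from the modified initial state.

Derivation:
t=0: [813, 538, 409, 753, 859, 916, 708, 296, 238, 406, 884]
t=1: [723, 575, 716, 605, 418, 531, 516, 493, 378, 710, 468]
t=2: [521, 625, 508, 684, 315, 538, 508, 463, 631, 496, 413]
t=3: [454, 264, 429, 381, 443, 488, 429, 340, 276, 405, 637]
t=4: [280, 300, 230, 531, 258, 347, 230, 450, 323, 578, 246]
t=5: [339, 378, 240, 439, 295, 471, 240, 279, 424, 532, 272]
t=6: [438, 515, 242, 240, 351, 303, 242, 319, 210, 424, 305]
t=7: [260, 412, 268, 264, 484, 389, 268, 420, 601, 232, 393]
t=8: [359, 660, 375, 367, 406, 614, 375, 280, 637, 304, 622]
t=9: [612, 416, 643, 628, 705, 720, 643, 456, 370, 503, 341]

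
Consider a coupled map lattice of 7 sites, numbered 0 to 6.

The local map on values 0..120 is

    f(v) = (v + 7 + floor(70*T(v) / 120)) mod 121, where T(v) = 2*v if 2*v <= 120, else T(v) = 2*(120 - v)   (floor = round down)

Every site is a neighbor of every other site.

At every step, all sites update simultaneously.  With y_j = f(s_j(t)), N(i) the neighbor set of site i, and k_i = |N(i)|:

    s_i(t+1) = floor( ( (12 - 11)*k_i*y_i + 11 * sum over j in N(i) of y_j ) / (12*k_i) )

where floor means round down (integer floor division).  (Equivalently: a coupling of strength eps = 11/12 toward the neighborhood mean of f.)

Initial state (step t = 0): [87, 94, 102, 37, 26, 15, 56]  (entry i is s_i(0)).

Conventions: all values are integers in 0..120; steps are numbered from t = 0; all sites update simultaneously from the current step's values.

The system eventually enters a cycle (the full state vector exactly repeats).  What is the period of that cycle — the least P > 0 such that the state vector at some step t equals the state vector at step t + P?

Simulating step by step:
t=0: [87, 94, 102, 37, 26, 15, 56]
t=1: [33, 33, 33, 28, 30, 31, 34]
t=2: [75, 75, 75, 75, 75, 75, 74]
t=3: [13, 13, 13, 13, 13, 13, 13]
t=4: [35, 35, 35, 35, 35, 35, 35]
t=5: [82, 82, 82, 82, 82, 82, 82]
t=6: [12, 12, 12, 12, 12, 12, 12]
t=7: [33, 33, 33, 33, 33, 33, 33]
t=8: [78, 78, 78, 78, 78, 78, 78]
t=9: [13, 13, 13, 13, 13, 13, 13]

Answer: 6
Key observation: The state at step 3, [13, 13, 13, 13, 13, 13, 13], reappears at step 9 — and no state repeats earlier — so the cycle the system enters has period 6.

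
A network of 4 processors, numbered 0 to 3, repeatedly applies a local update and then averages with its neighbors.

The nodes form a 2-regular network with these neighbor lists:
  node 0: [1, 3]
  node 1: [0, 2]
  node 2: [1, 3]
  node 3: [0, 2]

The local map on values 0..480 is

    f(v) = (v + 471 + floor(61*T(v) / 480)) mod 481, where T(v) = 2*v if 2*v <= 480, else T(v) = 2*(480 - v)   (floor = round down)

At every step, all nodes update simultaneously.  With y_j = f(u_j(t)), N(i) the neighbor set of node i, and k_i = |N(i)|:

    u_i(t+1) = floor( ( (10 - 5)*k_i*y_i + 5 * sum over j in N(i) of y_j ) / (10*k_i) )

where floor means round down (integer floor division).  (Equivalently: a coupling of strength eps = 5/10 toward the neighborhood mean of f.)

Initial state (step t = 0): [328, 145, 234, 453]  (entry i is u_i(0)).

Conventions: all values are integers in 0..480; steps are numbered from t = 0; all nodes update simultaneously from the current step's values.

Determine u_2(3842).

Answer: u_2(3842) = 437
Key observation: The state at step 16, [437, 437, 437, 437], reappears at step 17: the system is in a cycle of period 1 from step 16 on.  Therefore the state at step 3842 equals the state at step 16 + ((3842 - 16) mod 1) = 16, which is [437, 437, 437, 437].

Derivation:
t=0: [328, 145, 234, 453]
t=1: [333, 245, 296, 384]
t=2: [353, 320, 339, 372]
t=3: [372, 359, 366, 379]
t=4: [387, 382, 385, 390]
t=5: [399, 397, 399, 400]
t=6: [409, 408, 409, 409]
t=7: [416, 416, 416, 417]
t=8: [422, 422, 422, 422]
t=9: [426, 426, 426, 426]
t=10: [429, 429, 429, 429]
t=11: [431, 431, 431, 431]
t=12: [433, 433, 433, 433]
t=13: [434, 434, 434, 434]
t=14: [435, 435, 435, 435]
t=15: [436, 436, 436, 436]
t=16: [437, 437, 437, 437]
t=17: [437, 437, 437, 437]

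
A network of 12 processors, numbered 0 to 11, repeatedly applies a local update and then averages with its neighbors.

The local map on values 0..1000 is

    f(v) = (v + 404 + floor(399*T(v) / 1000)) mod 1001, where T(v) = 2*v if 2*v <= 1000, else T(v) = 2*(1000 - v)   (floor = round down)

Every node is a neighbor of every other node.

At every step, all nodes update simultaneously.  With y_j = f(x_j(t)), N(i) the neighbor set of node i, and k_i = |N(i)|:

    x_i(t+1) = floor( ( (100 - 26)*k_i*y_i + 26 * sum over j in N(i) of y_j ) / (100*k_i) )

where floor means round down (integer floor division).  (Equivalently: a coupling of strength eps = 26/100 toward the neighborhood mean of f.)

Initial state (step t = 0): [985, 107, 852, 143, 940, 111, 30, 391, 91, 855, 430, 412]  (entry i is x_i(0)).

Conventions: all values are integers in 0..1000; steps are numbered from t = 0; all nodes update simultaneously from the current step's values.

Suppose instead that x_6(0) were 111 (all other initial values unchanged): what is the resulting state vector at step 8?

Simulating step by step:
t=0: [985, 107, 852, 143, 940, 111, 111, 391, 91, 855, 430, 412]
t=1: [403, 544, 385, 591, 397, 549, 549, 193, 524, 385, 244, 220]
t=2: [194, 325, 171, 332, 186, 326, 326, 641, 322, 171, 706, 675]
t=3: [748, 917, 719, 926, 738, 918, 918, 446, 913, 719, 455, 451]
t=4: [345, 370, 341, 371, 344, 370, 370, 239, 369, 341, 251, 246]
t=5: [86, 118, 81, 119, 84, 118, 118, 666, 117, 81, 682, 675]
t=6: [548, 590, 542, 590, 546, 590, 590, 388, 588, 542, 391, 390]
t=7: [297, 303, 296, 303, 297, 303, 303, 146, 302, 296, 150, 148]
t=8: [920, 927, 918, 927, 920, 927, 927, 725, 925, 918, 730, 728]

Answer: [920, 927, 918, 927, 920, 927, 927, 725, 925, 918, 730, 728]
Key observation: This trace re-runs the system from the modified initial state.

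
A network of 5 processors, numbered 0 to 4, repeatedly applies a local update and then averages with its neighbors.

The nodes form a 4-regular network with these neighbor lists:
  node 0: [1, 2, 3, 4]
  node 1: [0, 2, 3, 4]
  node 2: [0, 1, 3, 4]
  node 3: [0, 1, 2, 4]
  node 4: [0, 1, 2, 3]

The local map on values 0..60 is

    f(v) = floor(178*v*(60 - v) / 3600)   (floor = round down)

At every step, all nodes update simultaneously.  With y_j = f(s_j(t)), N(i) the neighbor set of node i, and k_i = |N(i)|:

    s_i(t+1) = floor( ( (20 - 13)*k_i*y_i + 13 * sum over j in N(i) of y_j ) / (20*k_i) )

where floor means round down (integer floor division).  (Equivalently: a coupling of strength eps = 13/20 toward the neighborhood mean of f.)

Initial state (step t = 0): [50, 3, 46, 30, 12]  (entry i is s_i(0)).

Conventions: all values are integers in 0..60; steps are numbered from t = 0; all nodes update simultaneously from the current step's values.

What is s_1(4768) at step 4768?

Answer: s_1(4768) = 42
Key observation: The state at step 4, [42, 42, 42, 42, 42], reappears at step 6: the system is in a cycle of period 2 from step 4 on.  Therefore the state at step 4768 equals the state at step 4 + ((4768 - 4) mod 2) = 4, which is [42, 42, 42, 42, 42].

Derivation:
t=0: [50, 3, 46, 30, 12]
t=1: [26, 23, 27, 30, 27]
t=2: [43, 43, 43, 43, 43]
t=3: [36, 36, 36, 36, 36]
t=4: [42, 42, 42, 42, 42]
t=5: [37, 37, 37, 37, 37]
t=6: [42, 42, 42, 42, 42]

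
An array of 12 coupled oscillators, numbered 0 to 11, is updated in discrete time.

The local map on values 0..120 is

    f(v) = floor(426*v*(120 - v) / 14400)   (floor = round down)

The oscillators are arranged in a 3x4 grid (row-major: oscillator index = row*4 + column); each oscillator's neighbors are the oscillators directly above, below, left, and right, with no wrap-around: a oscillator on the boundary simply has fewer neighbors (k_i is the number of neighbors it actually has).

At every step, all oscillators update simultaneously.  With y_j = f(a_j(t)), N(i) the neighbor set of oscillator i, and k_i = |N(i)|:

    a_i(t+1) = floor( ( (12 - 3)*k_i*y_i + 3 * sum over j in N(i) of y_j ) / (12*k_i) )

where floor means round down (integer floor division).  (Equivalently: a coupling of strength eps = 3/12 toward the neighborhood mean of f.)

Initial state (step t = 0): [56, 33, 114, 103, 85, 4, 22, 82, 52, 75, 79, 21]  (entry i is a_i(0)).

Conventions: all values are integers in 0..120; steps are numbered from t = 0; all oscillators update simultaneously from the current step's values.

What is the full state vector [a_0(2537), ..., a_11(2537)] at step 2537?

Answer: [106, 101, 60, 62, 106, 102, 58, 64, 106, 101, 60, 62]
Key observation: The state at step 25, [106, 101, 60, 62, 106, 102, 58, 64, 106, 101, 60, 62], reappears at step 29: the system is in a cycle of period 4 from step 25 on.  Therefore the state at step 2537 equals the state at step 25 + ((2537 - 25) mod 4) = 25, which is [106, 101, 60, 62, 106, 102, 58, 64, 106, 101, 60, 62].

Derivation:
t=0: [56, 33, 114, 103, 85, 4, 22, 82, 52, 75, 79, 21]
t=1: [101, 74, 31, 52, 84, 30, 61, 83, 101, 91, 89, 69]
t=2: [65, 93, 86, 99, 82, 82, 100, 93, 62, 76, 84, 99]
t=3: [99, 79, 80, 65, 94, 89, 65, 70, 103, 97, 84, 66]
t=4: [66, 90, 95, 103, 70, 81, 101, 103, 55, 67, 89, 102]
t=5: [101, 81, 68, 53, 102, 91, 60, 51, 104, 102, 78, 57]
t=6: [60, 89, 103, 104, 55, 77, 103, 104, 50, 59, 94, 104]
t=7: [102, 81, 53, 49, 104, 94, 55, 49, 103, 102, 71, 51]
t=8: [58, 89, 103, 102, 51, 72, 102, 102, 51, 59, 98, 103]
t=9: [102, 82, 54, 53, 104, 98, 57, 53, 104, 101, 64, 52]
t=10: [58, 87, 104, 105, 50, 66, 103, 105, 49, 60, 101, 104]
t=11: [102, 84, 51, 46, 103, 100, 54, 46, 102, 101, 59, 49]
t=12: [58, 84, 102, 100, 52, 63, 101, 100, 53, 60, 101, 102]
t=13: [103, 88, 57, 58, 104, 101, 59, 58, 105, 101, 60, 54]
t=14: [54, 80, 104, 106, 49, 60, 102, 105, 47, 59, 101, 105]
t=15: [103, 92, 52, 44, 102, 101, 56, 46, 101, 101, 59, 47]
t=16: [54, 74, 101, 99, 54, 60, 102, 100, 55, 60, 101, 101]
t=17: [104, 97, 59, 60, 105, 102, 57, 58, 105, 101, 60, 56]
t=18: [50, 66, 102, 106, 46, 57, 102, 106, 47, 59, 101, 106]
t=19: [102, 100, 57, 44, 100, 102, 56, 43, 101, 101, 58, 44]
t=20: [55, 62, 101, 98, 57, 58, 102, 97, 56, 60, 101, 98]
t=21: [105, 101, 60, 62, 105, 102, 58, 64, 106, 101, 60, 62]
t=22: [47, 59, 101, 106, 46, 57, 102, 106, 45, 58, 101, 106]
t=23: [101, 101, 58, 44, 100, 102, 56, 43, 100, 101, 58, 44]
t=24: [56, 60, 101, 98, 58, 57, 102, 97, 58, 60, 101, 98]
t=25: [106, 101, 60, 62, 106, 102, 58, 64, 106, 101, 60, 62]
t=26: [44, 58, 101, 106, 43, 56, 102, 106, 44, 58, 101, 106]
t=27: [98, 101, 58, 44, 97, 102, 56, 43, 98, 101, 58, 44]
t=28: [62, 60, 101, 98, 64, 58, 102, 97, 62, 60, 101, 98]
t=29: [106, 101, 60, 62, 106, 102, 58, 64, 106, 101, 60, 62]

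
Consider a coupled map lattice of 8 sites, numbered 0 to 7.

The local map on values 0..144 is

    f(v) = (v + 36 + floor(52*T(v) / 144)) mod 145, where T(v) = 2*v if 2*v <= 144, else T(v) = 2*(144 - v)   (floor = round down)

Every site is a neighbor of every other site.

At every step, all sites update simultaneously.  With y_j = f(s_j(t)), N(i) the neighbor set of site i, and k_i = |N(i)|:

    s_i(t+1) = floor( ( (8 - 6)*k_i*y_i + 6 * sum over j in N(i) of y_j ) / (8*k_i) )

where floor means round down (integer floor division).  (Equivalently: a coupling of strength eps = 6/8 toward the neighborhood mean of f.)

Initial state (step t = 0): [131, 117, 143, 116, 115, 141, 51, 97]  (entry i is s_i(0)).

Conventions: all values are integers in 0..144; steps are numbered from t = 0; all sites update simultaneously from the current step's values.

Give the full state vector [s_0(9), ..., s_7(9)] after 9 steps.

Answer: [94, 94, 94, 94, 94, 94, 94, 94]

Derivation:
t=0: [131, 117, 143, 116, 115, 141, 51, 97]
t=1: [39, 38, 39, 38, 38, 39, 52, 37]
t=2: [104, 104, 104, 104, 104, 104, 107, 103]
t=3: [23, 23, 23, 23, 23, 23, 23, 23]
t=4: [75, 75, 75, 75, 75, 75, 75, 75]
t=5: [15, 15, 15, 15, 15, 15, 15, 15]
t=6: [61, 61, 61, 61, 61, 61, 61, 61]
t=7: [141, 141, 141, 141, 141, 141, 141, 141]
t=8: [34, 34, 34, 34, 34, 34, 34, 34]
t=9: [94, 94, 94, 94, 94, 94, 94, 94]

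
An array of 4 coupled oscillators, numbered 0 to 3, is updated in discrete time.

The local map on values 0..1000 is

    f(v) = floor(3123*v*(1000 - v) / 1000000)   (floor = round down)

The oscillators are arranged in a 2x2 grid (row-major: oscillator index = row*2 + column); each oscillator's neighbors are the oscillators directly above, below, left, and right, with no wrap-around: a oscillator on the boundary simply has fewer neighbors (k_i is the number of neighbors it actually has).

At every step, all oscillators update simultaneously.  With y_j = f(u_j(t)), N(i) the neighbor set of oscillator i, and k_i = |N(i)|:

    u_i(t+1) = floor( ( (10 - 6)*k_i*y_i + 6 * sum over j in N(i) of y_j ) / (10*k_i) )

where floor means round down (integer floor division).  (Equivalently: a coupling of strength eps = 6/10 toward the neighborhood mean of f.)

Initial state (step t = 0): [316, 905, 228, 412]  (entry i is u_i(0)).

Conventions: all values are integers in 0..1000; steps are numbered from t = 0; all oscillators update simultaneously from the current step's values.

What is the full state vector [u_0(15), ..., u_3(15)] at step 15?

Simulating step by step:
t=0: [316, 905, 228, 412]
t=1: [515, 536, 648, 547]
t=2: [758, 776, 750, 755]
t=3: [566, 561, 578, 568]
t=4: [765, 767, 764, 765]
t=5: [560, 559, 561, 560]
t=6: [769, 769, 769, 769]
t=7: [554, 554, 554, 554]
t=8: [771, 771, 771, 771]
t=9: [551, 551, 551, 551]
t=10: [772, 772, 772, 772]
t=11: [549, 549, 549, 549]
t=12: [773, 773, 773, 773]
t=13: [547, 547, 547, 547]
t=14: [773, 773, 773, 773]
t=15: [547, 547, 547, 547]

Answer: [547, 547, 547, 547]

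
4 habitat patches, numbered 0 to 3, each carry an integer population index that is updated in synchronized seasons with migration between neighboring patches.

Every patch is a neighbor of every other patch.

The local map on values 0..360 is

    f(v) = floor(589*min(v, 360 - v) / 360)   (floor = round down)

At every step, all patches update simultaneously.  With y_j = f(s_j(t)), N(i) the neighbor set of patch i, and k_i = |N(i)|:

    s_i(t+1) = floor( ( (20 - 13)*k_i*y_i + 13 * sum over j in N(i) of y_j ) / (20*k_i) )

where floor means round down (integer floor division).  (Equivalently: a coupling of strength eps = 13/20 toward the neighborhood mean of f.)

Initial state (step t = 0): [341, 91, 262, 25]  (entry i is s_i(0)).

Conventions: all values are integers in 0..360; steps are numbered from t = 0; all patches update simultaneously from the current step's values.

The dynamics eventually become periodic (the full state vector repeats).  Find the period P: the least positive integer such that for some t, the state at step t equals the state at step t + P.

Simulating step by step:
t=0: [341, 91, 262, 25]
t=1: [86, 101, 103, 87]
t=2: [151, 155, 155, 152]
t=3: [249, 250, 250, 249]
t=4: [180, 179, 179, 180]
t=5: [293, 292, 292, 293]
t=6: [109, 110, 110, 109]
t=7: [178, 178, 178, 178]
t=8: [291, 291, 291, 291]
t=9: [112, 112, 112, 112]
t=10: [183, 183, 183, 183]
t=11: [289, 289, 289, 289]
t=12: [116, 116, 116, 116]
t=13: [189, 189, 189, 189]
t=14: [279, 279, 279, 279]
t=15: [132, 132, 132, 132]
t=16: [215, 215, 215, 215]
t=17: [237, 237, 237, 237]
t=18: [201, 201, 201, 201]
t=19: [260, 260, 260, 260]
t=20: [163, 163, 163, 163]
t=21: [266, 266, 266, 266]
t=22: [153, 153, 153, 153]
t=23: [250, 250, 250, 250]
t=24: [179, 179, 179, 179]
t=25: [292, 292, 292, 292]
t=26: [111, 111, 111, 111]
t=27: [181, 181, 181, 181]
t=28: [292, 292, 292, 292]

Answer: 3
Key observation: The state at step 25, [292, 292, 292, 292], reappears at step 28 — and no state repeats earlier — so the cycle the system enters has period 3.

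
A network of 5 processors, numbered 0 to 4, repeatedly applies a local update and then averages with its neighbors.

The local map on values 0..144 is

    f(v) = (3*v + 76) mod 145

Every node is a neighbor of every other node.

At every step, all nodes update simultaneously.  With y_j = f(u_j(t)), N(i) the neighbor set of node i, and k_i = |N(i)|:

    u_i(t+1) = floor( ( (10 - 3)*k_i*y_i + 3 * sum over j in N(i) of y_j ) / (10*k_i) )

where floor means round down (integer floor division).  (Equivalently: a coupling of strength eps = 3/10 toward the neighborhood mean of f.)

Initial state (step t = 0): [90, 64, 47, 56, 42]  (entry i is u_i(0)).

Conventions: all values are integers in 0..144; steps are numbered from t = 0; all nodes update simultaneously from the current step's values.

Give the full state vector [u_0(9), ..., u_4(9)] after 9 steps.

Answer: [55, 84, 110, 66, 43]

Derivation:
t=0: [90, 64, 47, 56, 42]
t=1: [65, 107, 75, 92, 66]
t=2: [111, 99, 39, 71, 113]
t=3: [113, 90, 68, 128, 117]
t=4: [113, 70, 120, 51, 121]
t=5: [104, 114, 27, 79, 29]
t=6: [82, 100, 28, 35, 32]
t=7: [34, 68, 24, 37, 31]
t=8: [38, 102, 19, 44, 32]
t=9: [55, 84, 110, 66, 43]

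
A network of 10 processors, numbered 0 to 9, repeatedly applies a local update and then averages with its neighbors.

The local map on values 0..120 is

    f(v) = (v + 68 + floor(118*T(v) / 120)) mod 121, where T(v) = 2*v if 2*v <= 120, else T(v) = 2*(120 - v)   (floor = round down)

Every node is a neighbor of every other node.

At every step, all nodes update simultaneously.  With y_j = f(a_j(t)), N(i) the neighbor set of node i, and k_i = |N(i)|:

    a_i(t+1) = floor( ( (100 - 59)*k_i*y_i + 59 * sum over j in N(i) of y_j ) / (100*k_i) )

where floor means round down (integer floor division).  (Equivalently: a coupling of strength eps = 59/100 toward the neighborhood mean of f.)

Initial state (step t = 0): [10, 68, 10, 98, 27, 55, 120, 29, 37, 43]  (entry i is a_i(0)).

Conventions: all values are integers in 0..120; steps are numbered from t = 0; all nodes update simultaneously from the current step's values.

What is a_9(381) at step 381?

Answer: a_9(381) = 96
Key observation: The state at step 7, [96, 96, 96, 96, 96, 96, 96, 96, 96, 96], reappears at step 9: the system is in a cycle of period 2 from step 7 on.  Therefore the state at step 381 equals the state at step 7 + ((381 - 7) mod 2) = 7, which is [96, 96, 96, 96, 96, 96, 96, 96, 96, 96].

Derivation:
t=0: [10, 68, 10, 98, 27, 55, 120, 29, 37, 43]
t=1: [83, 90, 83, 80, 59, 88, 73, 61, 69, 75]
t=2: [90, 88, 90, 91, 55, 88, 93, 56, 95, 93]
t=3: [97, 97, 97, 97, 102, 97, 96, 103, 95, 96]
t=4: [88, 88, 88, 88, 86, 88, 88, 86, 89, 88]
t=5: [97, 97, 97, 97, 97, 97, 97, 97, 96, 97]
t=6: [89, 89, 89, 89, 89, 89, 89, 89, 89, 89]
t=7: [96, 96, 96, 96, 96, 96, 96, 96, 96, 96]
t=8: [90, 90, 90, 90, 90, 90, 90, 90, 90, 90]
t=9: [96, 96, 96, 96, 96, 96, 96, 96, 96, 96]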